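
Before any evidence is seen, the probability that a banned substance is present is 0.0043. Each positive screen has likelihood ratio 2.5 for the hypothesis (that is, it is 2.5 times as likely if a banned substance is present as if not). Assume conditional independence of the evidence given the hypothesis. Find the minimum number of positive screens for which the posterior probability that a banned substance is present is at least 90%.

Prior odds = 0.0043/0.9957 = 43/9957.
Likelihood ratio per positive screen = 2.5.
Target posterior odds = 0.9/0.1 = 9.
Need (43/9957) × 2.5ⁿ ≥ 9, i.e. 2.5ⁿ ≥ 89613/43.
2.5⁸ = 390625/256 falls short of 89613/43 but 2.5⁹ = 1953125/512 reaches it, so n = 9.

9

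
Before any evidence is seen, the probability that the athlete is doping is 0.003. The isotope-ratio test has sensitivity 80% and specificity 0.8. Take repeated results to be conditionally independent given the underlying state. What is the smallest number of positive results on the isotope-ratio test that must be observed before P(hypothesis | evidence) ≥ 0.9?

Prior odds = 0.003/0.997 = 3/997.
False-positive rate = 1 − 0.8 = 0.2; likelihood ratio of a positive = 0.8/0.2 = 4.
Target posterior odds = 0.9/0.1 = 9.
Require 4ⁿ ≥ 9 ÷ (3/997) = 2991.
4⁵ = 1024 falls short of 2991 but 4⁶ = 4096 reaches it, so n = 6.

6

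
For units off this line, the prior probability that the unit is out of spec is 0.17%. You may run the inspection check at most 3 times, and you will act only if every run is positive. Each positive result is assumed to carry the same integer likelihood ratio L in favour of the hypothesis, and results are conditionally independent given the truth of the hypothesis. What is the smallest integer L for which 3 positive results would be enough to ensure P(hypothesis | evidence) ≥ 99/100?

Prior odds = 0.0017/0.9983 = 17/9983.
Target odds = 0.99/0.01 = 99.
Need L³ ≥ 99 ÷ (17/9983) = 988317/17.
38³ = 54872 < 988317/17 ≤ 59319 = 39³, so L = 39.

39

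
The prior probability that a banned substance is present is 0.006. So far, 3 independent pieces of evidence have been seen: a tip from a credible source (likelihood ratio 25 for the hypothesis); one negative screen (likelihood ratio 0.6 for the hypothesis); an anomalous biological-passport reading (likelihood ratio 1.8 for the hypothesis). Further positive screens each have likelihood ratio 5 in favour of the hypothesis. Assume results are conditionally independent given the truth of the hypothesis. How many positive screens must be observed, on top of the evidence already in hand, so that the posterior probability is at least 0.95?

Prior odds = 0.006/0.994 = 3/497.
Combined Bayes factor of the evidence already in hand = 25 × 0.6 × 1.8 = 27.
Odds after that evidence = (3/497) × 27 = 81/497.
Target odds = 0.95/0.05 = 19.
Need 5ⁿ ≥ 19 ÷ (81/497) = 9443/81.
5² = 25 falls short of 9443/81 but 5³ = 125 reaches it, so n = 3.

3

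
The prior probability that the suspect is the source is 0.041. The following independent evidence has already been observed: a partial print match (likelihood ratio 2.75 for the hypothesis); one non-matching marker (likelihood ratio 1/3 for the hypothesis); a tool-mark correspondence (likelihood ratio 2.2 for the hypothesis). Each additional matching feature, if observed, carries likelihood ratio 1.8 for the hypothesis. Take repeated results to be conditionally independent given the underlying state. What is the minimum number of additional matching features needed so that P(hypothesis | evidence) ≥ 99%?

12

Prior odds = 0.041/0.959 = 41/959.
Combined Bayes factor of the evidence already in hand = 2.75 × (1/3) × 2.2 = 121/60.
Odds after that evidence = (41/959) × 121/60 = 4961/57540.
Target odds = 0.99/0.01 = 99.
Need 1.8ⁿ ≥ 99 ÷ (4961/57540) = 517860/451.
1.8¹¹ ≈642.684 falls short of 517860/451 but 1.8¹² ≈1156.83 reaches it, so n = 12.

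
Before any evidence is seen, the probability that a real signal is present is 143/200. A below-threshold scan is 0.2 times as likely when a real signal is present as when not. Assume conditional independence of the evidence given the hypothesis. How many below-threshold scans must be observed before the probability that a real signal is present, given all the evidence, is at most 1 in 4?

Prior odds = 0.715/0.285 = 143/57.
Likelihood ratio per below-threshold scan = 0.2.
Target posterior odds = 0.25/0.75 = 1/3.
Need (143/57) × 0.2ⁿ ≤ 1/3, i.e. 0.2ⁿ ≤ 19/143.
0.2¹ = 0.2 is still above 19/143 but 0.2² = 0.04 is at or below it, so n = 2.

2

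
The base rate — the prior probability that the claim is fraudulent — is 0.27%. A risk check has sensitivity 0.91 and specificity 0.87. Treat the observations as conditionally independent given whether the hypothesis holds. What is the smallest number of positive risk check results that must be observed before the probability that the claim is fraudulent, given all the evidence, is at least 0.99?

6

Prior odds: 0.0027 ÷ 0.9973 = 27/9973.
False-positive rate = 1 − 0.87 = 0.13; likelihood ratio of a positive = 0.91/0.13 = 7.
Target odds: 0.99 ÷ 0.01 = 99.
Need (27/9973) × 7ⁿ ≥ 99, i.e. 7ⁿ ≥ 109703/3.
7⁵ = 16807 falls short of 109703/3 but 7⁶ = 117649 reaches it, so n = 6.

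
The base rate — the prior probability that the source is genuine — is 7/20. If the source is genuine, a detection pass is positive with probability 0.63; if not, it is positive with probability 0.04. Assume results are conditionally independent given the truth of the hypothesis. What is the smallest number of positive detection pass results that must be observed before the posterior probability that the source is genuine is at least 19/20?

2

Prior odds = 0.35/0.65 = 7/13.
Likelihood ratio of a positive = 0.63/0.04 = 15.75.
Target posterior odds = 0.95/0.05 = 19.
Require 15.75ⁿ ≥ 19 ÷ (7/13) = 247/7.
15.75¹ = 15.75 falls short of 247/7 but 15.75² = 248.0625 reaches it, so n = 2.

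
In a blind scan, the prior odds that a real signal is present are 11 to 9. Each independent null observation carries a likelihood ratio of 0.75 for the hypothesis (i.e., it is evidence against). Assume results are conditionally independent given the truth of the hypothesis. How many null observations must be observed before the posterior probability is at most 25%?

5

Prior odds = 11/9.
Likelihood ratio per null observation = 0.75.
Target posterior odds = 0.25/0.75 = 1/3.
Require 0.75ⁿ ≤ 1/3 ÷ (11/9) = 3/11.
0.75⁴ = 0.31640625 is still above 3/11 but 0.75⁵ = 243/1024 is at or below it, so n = 5.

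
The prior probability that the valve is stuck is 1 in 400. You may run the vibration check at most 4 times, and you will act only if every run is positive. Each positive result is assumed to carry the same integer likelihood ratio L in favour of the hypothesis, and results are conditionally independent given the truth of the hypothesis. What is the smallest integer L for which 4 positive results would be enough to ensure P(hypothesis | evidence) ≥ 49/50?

12

Prior odds = 0.0025/0.9975 = 1/399.
Target odds = 0.98/0.02 = 49.
Need L⁴ ≥ 49 ÷ (1/399) = 19551.
11⁴ = 14641 < 19551 ≤ 20736 = 12⁴, so L = 12.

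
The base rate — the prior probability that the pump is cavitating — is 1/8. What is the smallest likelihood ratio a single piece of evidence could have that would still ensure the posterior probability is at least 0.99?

Prior odds = 0.125/0.875 = 1/7.
Target odds = 0.99/0.01 = 99.
Required Bayes factor = 99 ÷ (1/7) = 693.

693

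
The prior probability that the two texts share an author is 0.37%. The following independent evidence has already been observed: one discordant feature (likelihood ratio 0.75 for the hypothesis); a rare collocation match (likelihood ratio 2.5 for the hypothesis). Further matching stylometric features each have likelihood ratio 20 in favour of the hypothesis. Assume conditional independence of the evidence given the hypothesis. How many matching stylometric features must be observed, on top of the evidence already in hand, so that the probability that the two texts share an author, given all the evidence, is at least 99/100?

Prior odds = 0.0037/0.9963 = 37/9963.
Combined Bayes factor of the evidence already in hand = 0.75 × 2.5 = 1.875.
Odds after that evidence = (37/9963) × 1.875 = 185/26568.
Target odds = 0.99/0.01 = 99.
Need 20ⁿ ≥ 99 ÷ (185/26568) = 2630232/185.
20³ = 8000 falls short of 2630232/185 but 20⁴ = 160000 reaches it, so n = 4.

4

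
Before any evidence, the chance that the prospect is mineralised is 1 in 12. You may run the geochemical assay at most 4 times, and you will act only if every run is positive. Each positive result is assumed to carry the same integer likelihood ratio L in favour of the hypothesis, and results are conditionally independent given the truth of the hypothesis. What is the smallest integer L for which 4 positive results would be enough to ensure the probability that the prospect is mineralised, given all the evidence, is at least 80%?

Prior odds = (1/12)/(11/12) = 1/11.
Target odds = 0.8/0.2 = 4.
Need L⁴ ≥ 4 ÷ (1/11) = 44.
2⁴ = 16 < 44 ≤ 81 = 3⁴, so L = 3.

3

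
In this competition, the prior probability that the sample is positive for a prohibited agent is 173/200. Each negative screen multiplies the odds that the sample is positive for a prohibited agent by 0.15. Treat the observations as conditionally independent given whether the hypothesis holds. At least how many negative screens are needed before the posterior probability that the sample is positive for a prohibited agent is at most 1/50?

Prior odds = 0.865/0.135 = 173/27.
Likelihood ratio per negative screen = 0.15.
Target odds: 0.02 ÷ 0.98 = 1/49.
Require 0.15ⁿ ≤ 1/49 ÷ (173/27) = 27/8477.
0.15³ = 0.003375 is still above 27/8477 but 0.15⁴ = 81/160000 is at or below it, so n = 4.

4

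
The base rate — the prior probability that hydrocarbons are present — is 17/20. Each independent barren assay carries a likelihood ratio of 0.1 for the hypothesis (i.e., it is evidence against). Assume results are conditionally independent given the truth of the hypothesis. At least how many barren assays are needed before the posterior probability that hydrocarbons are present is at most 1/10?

Prior odds = 0.85/0.15 = 17/3.
Likelihood ratio per barren assay = 0.1.
Target posterior odds = 0.1/0.9 = 1/9.
Require 0.1ⁿ ≤ 1/9 ÷ (17/3) = 1/51.
0.1¹ = 0.1 is still above 1/51 but 0.1² = 0.01 is at or below it, so n = 2.

2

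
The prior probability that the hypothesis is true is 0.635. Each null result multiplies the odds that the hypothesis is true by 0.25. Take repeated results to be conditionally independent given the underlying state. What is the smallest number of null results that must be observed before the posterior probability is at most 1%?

Prior odds: 0.635 ÷ 0.365 = 127/73.
Likelihood ratio per null result = 0.25.
Target posterior odds = 0.01/0.99 = 1/99.
Require 0.25ⁿ ≤ 1/99 ÷ (127/73) = 73/12573.
0.25³ = 0.015625 is still above 73/12573 but 0.25⁴ = 0.00390625 is at or below it, so n = 4.

4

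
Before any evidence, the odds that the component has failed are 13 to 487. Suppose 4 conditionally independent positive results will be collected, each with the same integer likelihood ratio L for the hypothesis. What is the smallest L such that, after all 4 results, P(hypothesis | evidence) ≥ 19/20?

Prior odds = 13/487.
Target odds = 0.95/0.05 = 19.
Need L⁴ ≥ 19 ÷ (13/487) = 9253/13.
5⁴ = 625 < 9253/13 ≤ 1296 = 6⁴, so L = 6.

6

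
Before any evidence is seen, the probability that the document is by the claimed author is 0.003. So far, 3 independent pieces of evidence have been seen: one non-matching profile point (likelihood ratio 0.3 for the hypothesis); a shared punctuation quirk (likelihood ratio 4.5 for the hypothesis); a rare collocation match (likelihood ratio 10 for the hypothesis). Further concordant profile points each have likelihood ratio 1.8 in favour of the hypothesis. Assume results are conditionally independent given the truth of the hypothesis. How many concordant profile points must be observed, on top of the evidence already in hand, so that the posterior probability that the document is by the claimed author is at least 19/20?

11

Prior odds = 0.003/0.997 = 3/997.
Combined Bayes factor of the evidence already in hand = 0.3 × 4.5 × 10 = 13.5.
Odds after that evidence = (3/997) × 13.5 = 81/1994.
Target odds = 0.95/0.05 = 19.
Need 1.8ⁿ ≥ 19 ÷ (81/1994) = 37886/81.
1.8¹⁰ ≈357.047 falls short of 37886/81 but 1.8¹¹ ≈642.684 reaches it, so n = 11.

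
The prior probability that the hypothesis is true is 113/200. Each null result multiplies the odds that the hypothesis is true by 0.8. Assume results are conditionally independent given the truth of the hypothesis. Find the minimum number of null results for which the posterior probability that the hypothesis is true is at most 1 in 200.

25

Prior odds = 0.565/0.435 = 113/87.
Likelihood ratio per null result = 0.8.
Target posterior odds = 0.005/0.995 = 1/199.
Need (113/87) × 0.8ⁿ ≤ 1/199, i.e. 0.8ⁿ ≤ 87/22487.
0.8²⁴ ≈0.00472237 is still above 87/22487 but 0.8²⁵ ≈0.00377789 is at or below it, so n = 25.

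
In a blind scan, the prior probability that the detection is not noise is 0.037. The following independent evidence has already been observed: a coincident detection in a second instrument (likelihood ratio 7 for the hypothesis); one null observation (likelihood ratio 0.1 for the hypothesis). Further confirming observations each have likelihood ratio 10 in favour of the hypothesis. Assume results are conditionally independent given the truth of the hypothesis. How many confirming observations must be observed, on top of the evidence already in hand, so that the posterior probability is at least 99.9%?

5

Prior odds = 0.037/0.963 = 37/963.
Combined Bayes factor of the evidence already in hand = 7 × 0.1 = 0.7.
Odds after that evidence = (37/963) × 0.7 = 259/9630.
Target odds = 0.999/0.001 = 999.
Need 10ⁿ ≥ 999 ÷ (259/9630) = 260010/7.
10⁴ = 10000 falls short of 260010/7 but 10⁵ = 100000 reaches it, so n = 5.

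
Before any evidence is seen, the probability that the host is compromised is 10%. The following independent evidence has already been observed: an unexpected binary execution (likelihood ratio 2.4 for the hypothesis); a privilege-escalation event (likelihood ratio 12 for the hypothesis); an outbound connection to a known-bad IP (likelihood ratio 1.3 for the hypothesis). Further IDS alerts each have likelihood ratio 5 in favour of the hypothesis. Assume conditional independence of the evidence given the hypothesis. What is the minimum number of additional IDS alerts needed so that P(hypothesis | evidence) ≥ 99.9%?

Prior odds = 0.1/0.9 = 1/9.
Combined Bayes factor of the evidence already in hand = 2.4 × 12 × 1.3 = 37.44.
Odds after that evidence = (1/9) × 37.44 = 4.16.
Target odds = 0.999/0.001 = 999.
Need 5ⁿ ≥ 999 ÷ 4.16 = 24975/104.
5³ = 125 falls short of 24975/104 but 5⁴ = 625 reaches it, so n = 4.

4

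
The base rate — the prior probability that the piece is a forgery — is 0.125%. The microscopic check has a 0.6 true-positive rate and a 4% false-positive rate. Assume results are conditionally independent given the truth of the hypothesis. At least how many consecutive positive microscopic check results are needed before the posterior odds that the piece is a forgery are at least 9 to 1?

Prior odds: 0.00125 ÷ 0.99875 = 1/799.
Likelihood ratio of a positive result = 0.6/0.04 = 15.
Target odds = 9.
Require 15ⁿ ≥ 9 ÷ (1/799) = 7191.
15³ = 3375 falls short of 7191 but 15⁴ = 50625 reaches it, so n = 4.

4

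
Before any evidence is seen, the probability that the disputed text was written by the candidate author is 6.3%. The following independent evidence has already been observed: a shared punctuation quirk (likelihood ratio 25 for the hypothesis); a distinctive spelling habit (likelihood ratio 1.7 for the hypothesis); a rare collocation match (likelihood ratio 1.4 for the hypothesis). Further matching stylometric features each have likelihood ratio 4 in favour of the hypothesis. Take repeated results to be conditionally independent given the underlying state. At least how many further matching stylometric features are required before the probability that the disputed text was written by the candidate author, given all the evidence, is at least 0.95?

2

Prior odds = 0.063/0.937 = 63/937.
Combined Bayes factor of the evidence already in hand = 25 × 1.7 × 1.4 = 59.5.
Odds after that evidence = (63/937) × 59.5 = 7497/1874.
Target odds = 0.95/0.05 = 19.
Need 4ⁿ ≥ 19 ÷ (7497/1874) = 35606/7497.
4¹ = 4 falls short of 35606/7497 but 4² = 16 reaches it, so n = 2.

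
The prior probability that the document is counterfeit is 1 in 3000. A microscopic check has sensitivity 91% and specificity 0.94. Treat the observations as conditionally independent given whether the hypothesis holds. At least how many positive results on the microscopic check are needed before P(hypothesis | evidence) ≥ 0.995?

5

Prior odds = (1/3000)/(2999/3000) = 1/2999.
False-positive rate = 1 − 0.94 = 0.06; likelihood ratio of a positive = 0.91/0.06 = 91/6.
Target odds: 0.995 ÷ 0.005 = 199.
Require (91/6)ⁿ ≥ 199 ÷ (1/2999) = 596801.
(91/6)⁴ = 68574961/1296 falls short of 596801 but (91/6)⁵ ≈802510 reaches it, so n = 5.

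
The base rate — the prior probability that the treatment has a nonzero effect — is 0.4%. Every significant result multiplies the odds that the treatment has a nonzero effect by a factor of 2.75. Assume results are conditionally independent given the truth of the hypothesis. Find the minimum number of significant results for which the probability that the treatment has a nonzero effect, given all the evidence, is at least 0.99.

10

Prior odds = 0.004/0.996 = 1/249.
Likelihood ratio per significant result = 2.75.
Target posterior odds = 0.99/0.01 = 99.
Require 2.75ⁿ ≥ 99 ÷ (1/249) = 24651.
2.75⁹ ≈8994.86 falls short of 24651 but 2.75¹⁰ ≈24735.9 reaches it, so n = 10.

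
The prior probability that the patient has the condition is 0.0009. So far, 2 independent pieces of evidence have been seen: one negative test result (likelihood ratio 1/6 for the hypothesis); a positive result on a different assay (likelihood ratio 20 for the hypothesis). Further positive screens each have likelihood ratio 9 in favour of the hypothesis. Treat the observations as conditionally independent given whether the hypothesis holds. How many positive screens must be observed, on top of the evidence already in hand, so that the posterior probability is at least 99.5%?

6

Prior odds = 0.0009/0.9991 = 9/9991.
Combined Bayes factor of the evidence already in hand = (1/6) × 20 = 10/3.
Odds after that evidence = (9/9991) × 10/3 = 30/9991.
Target odds = 0.995/0.005 = 199.
Need 9ⁿ ≥ 199 ÷ (30/9991) = 1988209/30.
9⁵ = 59049 falls short of 1988209/30 but 9⁶ = 531441 reaches it, so n = 6.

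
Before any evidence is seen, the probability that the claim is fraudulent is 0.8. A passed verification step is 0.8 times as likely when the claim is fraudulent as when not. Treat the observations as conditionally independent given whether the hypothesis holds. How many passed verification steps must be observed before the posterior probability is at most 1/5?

Prior odds = 0.8/0.2 = 4.
Likelihood ratio per passed verification step = 0.8.
Target posterior odds = 0.2/0.8 = 0.25.
Require 0.8ⁿ ≤ 0.25 ÷ 4 = 0.0625.
0.8¹² = 16777216/244140625 is still above 0.0625 but 0.8¹³ ≈0.0549756 is at or below it, so n = 13.

13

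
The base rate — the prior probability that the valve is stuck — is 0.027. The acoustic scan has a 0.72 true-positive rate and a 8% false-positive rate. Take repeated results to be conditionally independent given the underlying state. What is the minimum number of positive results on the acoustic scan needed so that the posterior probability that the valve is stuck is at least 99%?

4

Prior odds = 0.027/0.973 = 27/973.
Likelihood ratio of a positive result = 0.72/0.08 = 9.
Target posterior odds = 0.99/0.01 = 99.
Require 9ⁿ ≥ 99 ÷ (27/973) = 10703/3.
9³ = 729 falls short of 10703/3 but 9⁴ = 6561 reaches it, so n = 4.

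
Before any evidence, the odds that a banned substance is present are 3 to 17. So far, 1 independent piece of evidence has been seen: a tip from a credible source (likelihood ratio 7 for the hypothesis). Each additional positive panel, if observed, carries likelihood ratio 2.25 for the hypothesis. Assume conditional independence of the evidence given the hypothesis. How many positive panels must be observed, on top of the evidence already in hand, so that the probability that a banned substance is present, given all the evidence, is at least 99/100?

Prior odds = 3/17.
Bayes factor of the evidence already in hand = 7.
Odds after that evidence = (3/17) × 7 = 21/17.
Target odds = 0.99/0.01 = 99.
Need 2.25ⁿ ≥ 99 ÷ (21/17) = 561/7.
2.25⁵ = 59049/1024 falls short of 561/7 but 2.25⁶ = 531441/4096 reaches it, so n = 6.

6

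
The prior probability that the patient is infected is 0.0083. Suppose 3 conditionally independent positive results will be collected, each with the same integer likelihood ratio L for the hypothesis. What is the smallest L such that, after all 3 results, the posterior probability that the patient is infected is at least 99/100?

23

Prior odds = 0.0083/0.9917 = 83/9917.
Target odds = 0.99/0.01 = 99.
Need L³ ≥ 99 ÷ (83/9917) = 981783/83.
22³ = 10648 < 981783/83 ≤ 12167 = 23³, so L = 23.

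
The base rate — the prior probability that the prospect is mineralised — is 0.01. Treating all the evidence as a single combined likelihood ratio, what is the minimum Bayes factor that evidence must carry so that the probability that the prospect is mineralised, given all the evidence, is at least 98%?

Prior odds = 0.01/0.99 = 1/99.
Target odds = 0.98/0.02 = 49.
Required Bayes factor = 49 ÷ (1/99) = 4851.

4851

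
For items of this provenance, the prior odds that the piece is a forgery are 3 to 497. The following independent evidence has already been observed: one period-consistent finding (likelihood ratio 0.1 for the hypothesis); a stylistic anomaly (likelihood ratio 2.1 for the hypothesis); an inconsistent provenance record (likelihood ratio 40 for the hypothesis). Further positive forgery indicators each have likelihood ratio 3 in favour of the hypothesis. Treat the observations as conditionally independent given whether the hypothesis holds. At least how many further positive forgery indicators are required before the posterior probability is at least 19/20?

Prior odds = 3/497.
Combined Bayes factor of the evidence already in hand = 0.1 × 2.1 × 40 = 8.4.
Odds after that evidence = (3/497) × 8.4 = 18/355.
Target odds = 0.95/0.05 = 19.
Need 3ⁿ ≥ 19 ÷ (18/355) = 6745/18.
3⁵ = 243 falls short of 6745/18 but 3⁶ = 729 reaches it, so n = 6.

6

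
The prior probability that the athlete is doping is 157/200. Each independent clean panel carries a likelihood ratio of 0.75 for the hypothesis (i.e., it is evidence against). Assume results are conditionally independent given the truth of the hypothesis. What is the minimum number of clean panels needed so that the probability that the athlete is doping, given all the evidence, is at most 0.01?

21

Prior odds = 0.785/0.215 = 157/43.
Likelihood ratio per clean panel = 0.75.
Target posterior odds = 0.01/0.99 = 1/99.
Require 0.75ⁿ ≤ 1/99 ÷ (157/43) = 43/15543.
0.75²⁰ ≈0.00317121 is still above 43/15543 but 0.75²¹ ≈0.00237841 is at or below it, so n = 21.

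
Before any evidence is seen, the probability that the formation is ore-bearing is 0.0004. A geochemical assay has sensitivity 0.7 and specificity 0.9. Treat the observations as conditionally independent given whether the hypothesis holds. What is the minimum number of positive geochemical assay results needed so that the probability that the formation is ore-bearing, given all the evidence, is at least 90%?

Prior odds: 0.0004 ÷ 0.9996 = 1/2499.
False-positive rate = 1 − 0.9 = 0.1; likelihood ratio of a positive = 0.7/0.1 = 7.
Target posterior odds = 0.9/0.1 = 9.
Need (1/2499) × 7ⁿ ≥ 9, i.e. 7ⁿ ≥ 22491.
7⁵ = 16807 falls short of 22491 but 7⁶ = 117649 reaches it, so n = 6.

6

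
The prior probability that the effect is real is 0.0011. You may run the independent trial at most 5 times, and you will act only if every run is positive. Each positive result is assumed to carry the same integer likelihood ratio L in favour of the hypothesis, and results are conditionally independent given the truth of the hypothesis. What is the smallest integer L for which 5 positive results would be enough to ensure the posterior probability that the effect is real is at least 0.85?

Prior odds = 0.0011/0.9989 = 11/9989.
Target odds = 0.85/0.15 = 17/3.
Need L⁵ ≥ 17/3 ÷ (11/9989) = 169813/33.
5⁵ = 3125 < 169813/33 ≤ 7776 = 6⁵, so L = 6.

6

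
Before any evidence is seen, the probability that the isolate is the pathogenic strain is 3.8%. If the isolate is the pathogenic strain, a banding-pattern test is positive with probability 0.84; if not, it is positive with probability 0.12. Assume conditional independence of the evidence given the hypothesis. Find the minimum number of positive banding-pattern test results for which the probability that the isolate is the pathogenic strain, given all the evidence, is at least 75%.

3

Prior odds: 0.038 ÷ 0.962 = 19/481.
Likelihood ratio of a positive = 0.84/0.12 = 7.
Target odds: 0.75 ÷ 0.25 = 3.
Need (19/481) × 7ⁿ ≥ 3, i.e. 7ⁿ ≥ 1443/19.
7² = 49 falls short of 1443/19 but 7³ = 343 reaches it, so n = 3.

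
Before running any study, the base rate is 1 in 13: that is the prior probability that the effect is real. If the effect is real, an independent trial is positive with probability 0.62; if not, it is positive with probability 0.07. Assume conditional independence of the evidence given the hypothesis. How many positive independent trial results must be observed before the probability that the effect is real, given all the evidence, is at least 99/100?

4

Prior odds = (1/13)/(12/13) = 1/12.
Likelihood ratio of a positive = 0.62/0.07 = 62/7.
Target odds: 0.99 ÷ 0.01 = 99.
Require (62/7)ⁿ ≥ 99 ÷ (1/12) = 1188.
(62/7)³ = 238328/343 falls short of 1188 but (62/7)⁴ = 14776336/2401 reaches it, so n = 4.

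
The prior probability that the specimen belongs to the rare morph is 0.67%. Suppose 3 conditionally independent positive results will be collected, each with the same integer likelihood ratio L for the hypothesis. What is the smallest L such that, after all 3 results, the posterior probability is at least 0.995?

Prior odds = 0.0067/0.9933 = 67/9933.
Target odds = 0.995/0.005 = 199.
Need L³ ≥ 199 ÷ (67/9933) = 1976667/67.
30³ = 27000 < 1976667/67 ≤ 29791 = 31³, so L = 31.

31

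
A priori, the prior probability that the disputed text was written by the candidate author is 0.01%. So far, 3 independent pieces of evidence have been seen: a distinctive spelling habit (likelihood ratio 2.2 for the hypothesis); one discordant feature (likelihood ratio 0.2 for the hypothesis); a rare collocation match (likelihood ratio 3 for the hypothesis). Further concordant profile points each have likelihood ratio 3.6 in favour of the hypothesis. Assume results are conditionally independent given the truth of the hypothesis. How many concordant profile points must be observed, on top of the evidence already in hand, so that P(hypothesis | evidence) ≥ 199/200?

Prior odds = 0.0001/0.9999 = 1/9999.
Combined Bayes factor of the evidence already in hand = 2.2 × 0.2 × 3 = 1.32.
Odds after that evidence = (1/9999) × 1.32 = 1/7575.
Target odds = 0.995/0.005 = 199.
Need 3.6ⁿ ≥ 199 ÷ (1/7575) = 1507425.
3.6¹¹ ≈1.31622e+06 falls short of 1507425 but 3.6¹² ≈4.73838e+06 reaches it, so n = 12.

12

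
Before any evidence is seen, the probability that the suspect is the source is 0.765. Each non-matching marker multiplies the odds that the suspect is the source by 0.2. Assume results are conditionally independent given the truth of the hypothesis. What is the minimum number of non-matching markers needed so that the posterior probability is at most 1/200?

Prior odds: 0.765 ÷ 0.235 = 153/47.
Likelihood ratio per non-matching marker = 0.2.
Target posterior odds = 0.005/0.995 = 1/199.
Require 0.2ⁿ ≤ 1/199 ÷ (153/47) = 47/30447.
0.2⁴ = 0.0016 is still above 47/30447 but 0.2⁵ = 0.00032 is at or below it, so n = 5.

5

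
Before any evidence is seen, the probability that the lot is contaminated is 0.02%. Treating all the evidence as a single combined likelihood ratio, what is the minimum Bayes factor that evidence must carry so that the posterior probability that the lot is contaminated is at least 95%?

Prior odds = 0.0002/0.9998 = 1/4999.
Target odds = 0.95/0.05 = 19.
Required Bayes factor = 19 ÷ (1/4999) = 94981.

94981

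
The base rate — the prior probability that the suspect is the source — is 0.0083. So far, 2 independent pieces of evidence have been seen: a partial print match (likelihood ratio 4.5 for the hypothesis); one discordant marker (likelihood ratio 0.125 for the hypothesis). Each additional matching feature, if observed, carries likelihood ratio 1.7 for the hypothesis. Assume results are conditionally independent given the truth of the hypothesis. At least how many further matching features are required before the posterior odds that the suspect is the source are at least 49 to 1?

Prior odds = 0.0083/0.9917 = 83/9917.
Combined Bayes factor of the evidence already in hand = 4.5 × 0.125 = 0.5625.
Odds after that evidence = (83/9917) × 0.5625 = 747/158672.
Target odds = 49.
Need 1.7ⁿ ≥ 49 ÷ (747/158672) = 7774928/747.
1.7¹⁷ ≈8272.4 falls short of 7774928/747 but 1.7¹⁸ ≈14063.1 reaches it, so n = 18.

18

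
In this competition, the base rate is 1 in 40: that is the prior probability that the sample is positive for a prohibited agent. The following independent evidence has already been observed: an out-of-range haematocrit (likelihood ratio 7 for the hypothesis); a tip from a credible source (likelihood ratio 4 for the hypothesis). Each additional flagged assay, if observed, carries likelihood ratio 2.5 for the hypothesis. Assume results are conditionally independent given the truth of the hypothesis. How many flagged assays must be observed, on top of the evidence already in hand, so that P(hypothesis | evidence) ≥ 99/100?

6

Prior odds = 0.025/0.975 = 1/39.
Combined Bayes factor of the evidence already in hand = 7 × 4 = 28.
Odds after that evidence = (1/39) × 28 = 28/39.
Target odds = 0.99/0.01 = 99.
Need 2.5ⁿ ≥ 99 ÷ (28/39) = 3861/28.
2.5⁵ = 97.65625 falls short of 3861/28 but 2.5⁶ = 244.140625 reaches it, so n = 6.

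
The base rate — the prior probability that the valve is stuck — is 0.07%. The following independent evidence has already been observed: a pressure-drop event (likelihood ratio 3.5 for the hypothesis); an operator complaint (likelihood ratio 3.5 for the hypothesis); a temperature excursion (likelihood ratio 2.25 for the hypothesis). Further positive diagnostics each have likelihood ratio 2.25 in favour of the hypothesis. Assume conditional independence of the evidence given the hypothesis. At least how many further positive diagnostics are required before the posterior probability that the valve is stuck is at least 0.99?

11

Prior odds = 0.0007/0.9993 = 7/9993.
Combined Bayes factor of the evidence already in hand = 3.5 × 3.5 × 2.25 = 27.5625.
Odds after that evidence = (7/9993) × 27.5625 = 1029/53296.
Target odds = 0.99/0.01 = 99.
Need 2.25ⁿ ≥ 99 ÷ (1029/53296) = 1758768/343.
2.25¹⁰ ≈3325.26 falls short of 1758768/343 but 2.25¹¹ ≈7481.83 reaches it, so n = 11.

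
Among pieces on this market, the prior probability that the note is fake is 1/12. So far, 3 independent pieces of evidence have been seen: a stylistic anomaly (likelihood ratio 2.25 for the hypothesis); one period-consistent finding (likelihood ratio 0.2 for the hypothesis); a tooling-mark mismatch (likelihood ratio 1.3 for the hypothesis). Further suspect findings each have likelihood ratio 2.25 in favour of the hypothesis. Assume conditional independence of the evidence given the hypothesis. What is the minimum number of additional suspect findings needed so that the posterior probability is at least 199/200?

Prior odds = (1/12)/(11/12) = 1/11.
Combined Bayes factor of the evidence already in hand = 2.25 × 0.2 × 1.3 = 0.585.
Odds after that evidence = (1/11) × 0.585 = 117/2200.
Target odds = 0.995/0.005 = 199.
Need 2.25ⁿ ≥ 199 ÷ (117/2200) = 437800/117.
2.25¹⁰ ≈3325.26 falls short of 437800/117 but 2.25¹¹ ≈7481.83 reaches it, so n = 11.

11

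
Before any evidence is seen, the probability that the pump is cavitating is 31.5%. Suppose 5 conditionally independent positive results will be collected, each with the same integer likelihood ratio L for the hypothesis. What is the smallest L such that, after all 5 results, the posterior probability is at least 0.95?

3

Prior odds = 0.315/0.685 = 63/137.
Target odds = 0.95/0.05 = 19.
Need L⁵ ≥ 19 ÷ (63/137) = 2603/63.
2⁵ = 32 < 2603/63 ≤ 243 = 3⁵, so L = 3.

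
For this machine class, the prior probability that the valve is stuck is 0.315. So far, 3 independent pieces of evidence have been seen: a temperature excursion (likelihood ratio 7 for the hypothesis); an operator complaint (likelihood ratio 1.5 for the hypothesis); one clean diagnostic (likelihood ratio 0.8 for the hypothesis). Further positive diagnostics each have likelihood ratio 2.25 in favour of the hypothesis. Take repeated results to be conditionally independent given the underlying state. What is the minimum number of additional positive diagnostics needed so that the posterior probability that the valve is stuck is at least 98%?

4

Prior odds = 0.315/0.685 = 63/137.
Combined Bayes factor of the evidence already in hand = 7 × 1.5 × 0.8 = 8.4.
Odds after that evidence = (63/137) × 8.4 = 2646/685.
Target odds = 0.98/0.02 = 49.
Need 2.25ⁿ ≥ 49 ÷ (2646/685) = 685/54.
2.25³ = 11.390625 falls short of 685/54 but 2.25⁴ = 25.62890625 reaches it, so n = 4.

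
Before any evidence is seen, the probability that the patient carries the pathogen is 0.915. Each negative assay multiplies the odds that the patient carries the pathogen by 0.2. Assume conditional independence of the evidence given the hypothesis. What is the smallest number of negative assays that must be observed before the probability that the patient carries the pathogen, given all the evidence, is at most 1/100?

Prior odds: 0.915 ÷ 0.085 = 183/17.
Likelihood ratio per negative assay = 0.2.
Target posterior odds = 0.01/0.99 = 1/99.
Need (183/17) × 0.2ⁿ ≤ 1/99, i.e. 0.2ⁿ ≤ 17/18117.
0.2⁴ = 0.0016 is still above 17/18117 but 0.2⁵ = 0.00032 is at or below it, so n = 5.

5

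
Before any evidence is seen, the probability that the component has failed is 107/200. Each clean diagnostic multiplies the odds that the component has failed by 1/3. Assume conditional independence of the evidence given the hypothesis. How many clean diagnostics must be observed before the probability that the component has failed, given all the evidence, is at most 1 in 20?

Prior odds: 0.535 ÷ 0.465 = 107/93.
Likelihood ratio per clean diagnostic = 1/3.
Target odds: 0.05 ÷ 0.95 = 1/19.
Need (107/93) × (1/3)ⁿ ≤ 1/19, i.e. (1/3)ⁿ ≤ 93/2033.
(1/3)² = 1/9 is still above 93/2033 but (1/3)³ = 1/27 is at or below it, so n = 3.

3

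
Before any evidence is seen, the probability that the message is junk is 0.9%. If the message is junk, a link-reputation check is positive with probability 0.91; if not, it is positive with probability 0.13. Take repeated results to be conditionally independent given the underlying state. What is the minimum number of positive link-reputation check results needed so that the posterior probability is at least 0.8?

Prior odds: 0.009 ÷ 0.991 = 9/991.
Likelihood ratio of a positive = 0.91/0.13 = 7.
Target posterior odds = 0.8/0.2 = 4.
Require 7ⁿ ≥ 4 ÷ (9/991) = 3964/9.
7³ = 343 falls short of 3964/9 but 7⁴ = 2401 reaches it, so n = 4.

4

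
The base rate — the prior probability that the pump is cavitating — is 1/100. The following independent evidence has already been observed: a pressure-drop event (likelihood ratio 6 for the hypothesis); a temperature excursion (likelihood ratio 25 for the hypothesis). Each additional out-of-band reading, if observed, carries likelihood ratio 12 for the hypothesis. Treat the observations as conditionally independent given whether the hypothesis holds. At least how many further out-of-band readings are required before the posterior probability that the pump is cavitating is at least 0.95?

Prior odds = 0.01/0.99 = 1/99.
Combined Bayes factor of the evidence already in hand = 6 × 25 = 150.
Odds after that evidence = (1/99) × 150 = 50/33.
Target odds = 0.95/0.05 = 19.
Need 12ⁿ ≥ 19 ÷ (50/33) = 12.54.
12¹ = 12 falls short of 12.54 but 12² = 144 reaches it, so n = 2.

2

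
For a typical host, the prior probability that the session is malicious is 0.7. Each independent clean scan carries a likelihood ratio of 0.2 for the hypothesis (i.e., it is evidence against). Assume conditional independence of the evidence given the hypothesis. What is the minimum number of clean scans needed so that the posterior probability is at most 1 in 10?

2

Prior odds = 0.7/0.3 = 7/3.
Likelihood ratio per clean scan = 0.2.
Target posterior odds = 0.1/0.9 = 1/9.
Require 0.2ⁿ ≤ 1/9 ÷ (7/3) = 1/21.
0.2¹ = 0.2 is still above 1/21 but 0.2² = 0.04 is at or below it, so n = 2.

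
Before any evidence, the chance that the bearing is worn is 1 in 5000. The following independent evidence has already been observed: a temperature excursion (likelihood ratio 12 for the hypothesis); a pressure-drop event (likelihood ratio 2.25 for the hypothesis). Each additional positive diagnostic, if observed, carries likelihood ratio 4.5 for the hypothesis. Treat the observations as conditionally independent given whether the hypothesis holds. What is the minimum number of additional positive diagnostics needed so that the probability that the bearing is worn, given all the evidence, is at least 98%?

7

Prior odds = 0.0002/0.9998 = 1/4999.
Combined Bayes factor of the evidence already in hand = 12 × 2.25 = 27.
Odds after that evidence = (1/4999) × 27 = 27/4999.
Target odds = 0.98/0.02 = 49.
Need 4.5ⁿ ≥ 49 ÷ (27/4999) = 244951/27.
4.5⁶ = 8303.765625 falls short of 244951/27 but 4.5⁷ = 4782969/128 reaches it, so n = 7.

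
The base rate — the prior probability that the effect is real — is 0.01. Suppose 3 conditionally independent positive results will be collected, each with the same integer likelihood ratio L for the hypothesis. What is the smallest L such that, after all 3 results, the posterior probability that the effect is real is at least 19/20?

Prior odds = 0.01/0.99 = 1/99.
Target odds = 0.95/0.05 = 19.
Need L³ ≥ 19 ÷ (1/99) = 1881.
12³ = 1728 < 1881 ≤ 2197 = 13³, so L = 13.

13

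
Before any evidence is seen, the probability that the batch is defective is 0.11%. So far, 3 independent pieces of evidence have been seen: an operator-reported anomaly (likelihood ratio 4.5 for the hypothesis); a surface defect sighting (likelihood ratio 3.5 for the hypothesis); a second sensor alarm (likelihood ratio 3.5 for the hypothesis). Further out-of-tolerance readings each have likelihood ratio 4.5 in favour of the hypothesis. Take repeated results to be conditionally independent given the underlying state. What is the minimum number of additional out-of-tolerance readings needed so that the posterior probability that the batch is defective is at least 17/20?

Prior odds = 0.0011/0.9989 = 11/9989.
Combined Bayes factor of the evidence already in hand = 4.5 × 3.5 × 3.5 = 55.125.
Odds after that evidence = (11/9989) × 55.125 = 693/11416.
Target odds = 0.85/0.15 = 17/3.
Need 4.5ⁿ ≥ 17/3 ÷ (693/11416) = 194072/2079.
4.5³ = 91.125 falls short of 194072/2079 but 4.5⁴ = 410.0625 reaches it, so n = 4.

4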